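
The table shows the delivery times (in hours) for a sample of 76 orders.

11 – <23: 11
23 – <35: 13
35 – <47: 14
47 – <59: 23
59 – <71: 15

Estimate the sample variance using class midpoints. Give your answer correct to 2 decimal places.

260.61

Midpoints: 17, 29, 41, 53, 65
n = 76, Σfm = 3332, mean = 43.8421
Σfm² = 165628
Σf(m − x̄)² = Σfm² − (Σfm)²/n = 165628 − 3332²/76 = 19546.1053
Sample variance = 19546.1053 / 75 = 260.6147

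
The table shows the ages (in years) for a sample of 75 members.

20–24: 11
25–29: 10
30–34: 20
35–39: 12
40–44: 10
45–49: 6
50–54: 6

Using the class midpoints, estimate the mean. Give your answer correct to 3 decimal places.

34.800

Midpoints: 22, 27, 32, 37, 42, 47, 52
Σfm = 11×22 + 10×27 + 20×32 + 12×37 + 10×42 + 6×47 + 6×52 = 2610
n = Σf = 75
Mean = 2610 / 75 = 34.8000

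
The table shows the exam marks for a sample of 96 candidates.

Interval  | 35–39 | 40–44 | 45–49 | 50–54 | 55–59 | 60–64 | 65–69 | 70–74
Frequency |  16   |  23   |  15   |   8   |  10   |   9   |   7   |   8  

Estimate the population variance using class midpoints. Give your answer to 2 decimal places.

Midpoints: 37, 42, 47, 52, 57, 62, 67, 72
n = 96, Σfm = 4852, mean = 50.5417
Σfm² = 257224
Σf(m − x̄)² = Σfm² − (Σfm)²/n = 257224 − 4852²/96 = 11995.8333
Population variance = 11995.8333 / 96 = 124.9566

124.96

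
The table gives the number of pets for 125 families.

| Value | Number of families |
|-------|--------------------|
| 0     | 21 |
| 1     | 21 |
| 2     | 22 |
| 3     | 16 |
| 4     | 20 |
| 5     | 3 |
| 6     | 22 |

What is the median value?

2

Cumulative frequencies: 21, 42, 64, 80, 100, 103, 125
n = 125, so the median is the value in position (n+1)/2 = 63.
Position 63 falls at value 2.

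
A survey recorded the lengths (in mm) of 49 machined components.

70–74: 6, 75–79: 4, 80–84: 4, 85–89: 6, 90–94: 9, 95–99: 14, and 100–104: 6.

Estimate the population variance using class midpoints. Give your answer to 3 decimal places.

Midpoints: 72, 77, 82, 87, 92, 97, 102
n = 49, Σfm = 4388, mean = 89.5510
Σfm² = 397456
Σf(m − x̄)² = Σfm² − (Σfm)²/n = 397456 − 4388²/49 = 4506.1224
Population variance = 4506.1224 / 49 = 91.9617

91.962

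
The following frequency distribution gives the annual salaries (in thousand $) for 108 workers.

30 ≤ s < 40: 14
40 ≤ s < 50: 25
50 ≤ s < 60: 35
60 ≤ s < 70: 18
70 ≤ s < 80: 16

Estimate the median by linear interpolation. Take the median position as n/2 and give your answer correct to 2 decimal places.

Cumulative frequencies: 14, 39, 74, 92, 108
n = 108; position = n/2 = 54.
This falls in the class 50 ≤ s < 60: L = 50, F = 39, f = 35, h = 10.
Median ≈ 50 + ((54 − 39) / 35) × 10 = 54.2857

54.29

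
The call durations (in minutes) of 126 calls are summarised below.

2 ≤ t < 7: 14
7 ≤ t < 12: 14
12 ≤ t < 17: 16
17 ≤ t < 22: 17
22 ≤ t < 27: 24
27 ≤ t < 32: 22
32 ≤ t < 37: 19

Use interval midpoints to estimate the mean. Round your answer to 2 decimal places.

21.05

Midpoints: 4.5, 9.5, 14.5, 19.5, 24.5, 29.5, 34.5
Σfm = 14×4.5 + 14×9.5 + 16×14.5 + 17×19.5 + 24×24.5 + 22×29.5 + 19×34.5 = 2652
n = Σf = 126
Mean = 2652 / 126 = 21.0476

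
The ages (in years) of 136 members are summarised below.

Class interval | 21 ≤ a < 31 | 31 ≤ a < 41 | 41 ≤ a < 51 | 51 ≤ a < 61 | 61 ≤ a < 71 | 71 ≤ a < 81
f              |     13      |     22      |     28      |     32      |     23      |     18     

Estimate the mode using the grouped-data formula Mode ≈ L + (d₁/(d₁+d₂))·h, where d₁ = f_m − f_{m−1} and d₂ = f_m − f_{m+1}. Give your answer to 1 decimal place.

54.1

Modal class: 51 ≤ a < 61 (highest frequency 32).
d₁ = 32 − 28 = 4, d₂ = 32 − 23 = 9
Mode ≈ 51 + (4/(4+9)) × 10 = 51 + 3.0769 = 54.0769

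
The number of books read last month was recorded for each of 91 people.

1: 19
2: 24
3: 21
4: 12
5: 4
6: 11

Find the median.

Cumulative frequencies: 19, 43, 64, 76, 80, 91
n = 91, so the median is the value in position (n+1)/2 = 46.
Position 46 falls at value 3.

3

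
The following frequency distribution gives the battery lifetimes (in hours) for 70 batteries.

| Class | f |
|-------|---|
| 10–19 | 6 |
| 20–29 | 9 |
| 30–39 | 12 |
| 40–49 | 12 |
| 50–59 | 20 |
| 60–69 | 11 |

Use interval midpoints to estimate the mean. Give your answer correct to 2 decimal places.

Midpoints: 14.5, 24.5, 34.5, 44.5, 54.5, 64.5
Σfm = 6×14.5 + 9×24.5 + 12×34.5 + 12×44.5 + 20×54.5 + 11×64.5 = 3055
n = Σf = 70
Mean = 3055 / 70 = 43.6429

43.64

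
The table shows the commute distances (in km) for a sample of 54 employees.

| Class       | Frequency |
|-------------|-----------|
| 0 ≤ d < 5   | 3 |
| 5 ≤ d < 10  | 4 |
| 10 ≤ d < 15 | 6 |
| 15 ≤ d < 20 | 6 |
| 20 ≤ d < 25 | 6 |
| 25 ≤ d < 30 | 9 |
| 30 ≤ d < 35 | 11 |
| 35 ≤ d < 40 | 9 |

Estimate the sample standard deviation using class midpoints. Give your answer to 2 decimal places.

10.71

Midpoints: 2.5, 7.5, 12.5, 17.5, 22.5, 27.5, 32.5, 37.5
n = 54, Σfm = 1295, mean = 23.9815
Σfm² = 37137.5
Σf(m − x̄)² = Σfm² − (Σfm)²/n = 37137.5 − 1295²/54 = 6081.4815
Sample variance = 6081.4815 / 53 = 114.7449
Standard deviation = √114.7449 = 10.7119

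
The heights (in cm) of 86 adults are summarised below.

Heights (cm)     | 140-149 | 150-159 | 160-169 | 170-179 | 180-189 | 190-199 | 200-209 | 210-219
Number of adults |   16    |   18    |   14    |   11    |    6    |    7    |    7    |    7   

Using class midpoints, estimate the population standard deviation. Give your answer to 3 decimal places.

Midpoints: 144.5, 154.5, 164.5, 174.5, 184.5, 194.5, 204.5, 214.5
n = 86, Σfm = 14717, mean = 171.1279
Σfm² = 2561411.5
Σf(m − x̄)² = Σfm² − (Σfm)²/n = 2561411.5 − 14717²/86 = 42922.0930
Population variance = 42922.0930 / 86 = 499.0941
Standard deviation = √499.0941 = 22.3404

22.340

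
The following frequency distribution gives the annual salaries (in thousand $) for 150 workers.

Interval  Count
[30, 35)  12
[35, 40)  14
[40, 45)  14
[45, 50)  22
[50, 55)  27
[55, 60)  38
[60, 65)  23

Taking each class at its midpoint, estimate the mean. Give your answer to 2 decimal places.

Midpoints: 32.5, 37.5, 42.5, 47.5, 52.5, 57.5, 62.5
Σfm = 12×32.5 + 14×37.5 + 14×42.5 + 22×47.5 + 27×52.5 + 38×57.5 + 23×62.5 = 7595
n = Σf = 150
Mean = 7595 / 150 = 50.6333

50.63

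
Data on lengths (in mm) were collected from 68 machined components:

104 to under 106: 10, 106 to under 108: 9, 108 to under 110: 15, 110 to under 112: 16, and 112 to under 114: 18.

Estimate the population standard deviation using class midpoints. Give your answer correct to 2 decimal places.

Midpoints: 105, 107, 109, 111, 113
n = 68, Σfm = 7458, mean = 109.6765
Σfm² = 818484
Σf(m − x̄)² = Σfm² − (Σfm)²/n = 818484 − 7458²/68 = 516.8824
Population variance = 516.8824 / 68 = 7.6012
Standard deviation = √7.6012 = 2.7570

2.76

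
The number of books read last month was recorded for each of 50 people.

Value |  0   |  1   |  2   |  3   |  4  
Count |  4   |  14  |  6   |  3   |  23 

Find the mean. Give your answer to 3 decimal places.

Values: 0, 1, 2, 3, 4
Σfx = 4×0 + 14×1 + 6×2 + 3×3 + 23×4 = 127
n = Σf = 50
Mean = 127 / 50 = 2.5400

2.540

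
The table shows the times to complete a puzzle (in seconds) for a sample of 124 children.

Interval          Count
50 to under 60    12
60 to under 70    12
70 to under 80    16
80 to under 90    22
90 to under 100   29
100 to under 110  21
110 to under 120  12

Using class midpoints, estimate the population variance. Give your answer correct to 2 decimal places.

Midpoints: 55, 65, 75, 85, 95, 105, 115
n = 124, Σfm = 10850, mean = 87.5000
Σfm² = 987900
Σf(m − x̄)² = Σfm² − (Σfm)²/n = 987900 − 10850²/124 = 38525.0000
Population variance = 38525.0000 / 124 = 310.6855

310.69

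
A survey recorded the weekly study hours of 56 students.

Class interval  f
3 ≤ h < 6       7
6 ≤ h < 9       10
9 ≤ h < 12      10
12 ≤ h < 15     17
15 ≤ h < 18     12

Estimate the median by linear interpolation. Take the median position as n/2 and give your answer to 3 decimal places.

Cumulative frequencies: 7, 17, 27, 44, 56
n = 56; position = n/2 = 28.
This falls in the class 12 ≤ h < 15: L = 12, F = 27, f = 17, h = 3.
Median ≈ 12 + ((28 − 27) / 17) × 3 = 12.1765

12.176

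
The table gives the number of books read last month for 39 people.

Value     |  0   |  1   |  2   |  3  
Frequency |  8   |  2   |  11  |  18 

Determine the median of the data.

Cumulative frequencies: 8, 10, 21, 39
n = 39, so the median is the value in position (n+1)/2 = 20.
Position 20 falls at value 2.

2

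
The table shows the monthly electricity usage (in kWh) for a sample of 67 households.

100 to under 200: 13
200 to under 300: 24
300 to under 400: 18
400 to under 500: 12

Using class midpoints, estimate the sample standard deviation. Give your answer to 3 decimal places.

Midpoints: 150, 250, 350, 450
n = 67, Σfm = 19650, mean = 293.2836
Σfm² = 6427500
Σf(m − x̄)² = Σfm² − (Σfm)²/n = 6427500 − 19650²/67 = 664477.6119
Sample variance = 664477.6119 / 66 = 10067.8426
Standard deviation = √10067.8426 = 100.3386

100.339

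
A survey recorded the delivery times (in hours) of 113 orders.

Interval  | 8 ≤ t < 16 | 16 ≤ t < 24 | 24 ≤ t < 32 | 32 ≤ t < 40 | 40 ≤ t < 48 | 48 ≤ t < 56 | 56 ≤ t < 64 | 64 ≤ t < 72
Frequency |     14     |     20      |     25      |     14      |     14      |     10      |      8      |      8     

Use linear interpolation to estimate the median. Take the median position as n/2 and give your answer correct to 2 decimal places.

31.20

Cumulative frequencies: 14, 34, 59, 73, 87, 97, 105, 113
n = 113; position = n/2 = 56.5.
This falls in the class 24 ≤ t < 32: L = 24, F = 34, f = 25, h = 8.
Median ≈ 24 + ((56.5 − 34) / 25) × 8 = 31.2000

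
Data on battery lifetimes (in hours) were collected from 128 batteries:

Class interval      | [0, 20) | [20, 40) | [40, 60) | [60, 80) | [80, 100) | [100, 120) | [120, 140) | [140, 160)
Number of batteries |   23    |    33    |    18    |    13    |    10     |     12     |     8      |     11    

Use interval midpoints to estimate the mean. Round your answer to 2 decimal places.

Midpoints: 10, 30, 50, 70, 90, 110, 130, 150
Σfm = 23×10 + 33×30 + 18×50 + 13×70 + 10×90 + 12×110 + 8×130 + 11×150 = 7940
n = Σf = 128
Mean = 7940 / 128 = 62.0312

62.03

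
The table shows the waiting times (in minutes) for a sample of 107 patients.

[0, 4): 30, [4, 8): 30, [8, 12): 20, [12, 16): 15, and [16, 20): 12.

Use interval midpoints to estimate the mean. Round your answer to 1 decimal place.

8.1

Midpoints: 2, 6, 10, 14, 18
Σfm = 30×2 + 30×6 + 20×10 + 15×14 + 12×18 = 866
n = Σf = 107
Mean = 866 / 107 = 8.0935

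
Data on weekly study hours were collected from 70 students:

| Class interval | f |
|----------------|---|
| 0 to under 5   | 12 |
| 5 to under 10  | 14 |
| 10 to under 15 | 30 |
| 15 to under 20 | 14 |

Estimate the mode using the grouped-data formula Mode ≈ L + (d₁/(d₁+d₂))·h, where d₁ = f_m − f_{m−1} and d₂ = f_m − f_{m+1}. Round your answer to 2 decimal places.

Modal class: 10 to under 15 (highest frequency 30).
d₁ = 30 − 14 = 16, d₂ = 30 − 14 = 16
Mode ≈ 10 + (16/(16+16)) × 5 = 10 + 2.5000 = 12.5000

12.50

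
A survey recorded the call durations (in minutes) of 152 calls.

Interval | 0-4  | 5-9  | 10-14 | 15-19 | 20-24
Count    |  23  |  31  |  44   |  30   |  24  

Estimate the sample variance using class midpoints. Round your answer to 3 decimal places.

41.224

Midpoints: 2, 7, 12, 17, 22
n = 152, Σfm = 1829, mean = 12.0329
Σfm² = 28233
Σf(m − x̄)² = Σfm² − (Σfm)²/n = 28233 − 1829²/152 = 6224.8355
Sample variance = 6224.8355 / 151 = 41.2241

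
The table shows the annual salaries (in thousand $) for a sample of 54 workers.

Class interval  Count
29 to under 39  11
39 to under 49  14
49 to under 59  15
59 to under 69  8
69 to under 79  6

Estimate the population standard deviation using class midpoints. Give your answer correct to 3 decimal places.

Midpoints: 34, 44, 54, 64, 74
n = 54, Σfm = 2756, mean = 51.0370
Σfm² = 149184
Σf(m − x̄)² = Σfm² − (Σfm)²/n = 149184 − 2756²/54 = 8525.9259
Population variance = 8525.9259 / 54 = 157.8875
Standard deviation = √157.8875 = 12.5653

12.565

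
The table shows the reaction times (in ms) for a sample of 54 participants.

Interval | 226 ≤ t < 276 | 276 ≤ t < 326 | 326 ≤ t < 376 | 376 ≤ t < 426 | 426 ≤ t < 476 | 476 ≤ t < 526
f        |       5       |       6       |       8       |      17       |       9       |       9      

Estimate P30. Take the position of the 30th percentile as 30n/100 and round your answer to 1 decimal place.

358.5

Cumulative frequencies: 5, 11, 19, 36, 45, 54
n = 54; position = 30n/100 = 16.2.
This falls in the class 326 ≤ t < 376: L = 326, F = 11, f = 8, h = 50.
30th percentile ≈ 326 + ((16.2 − 11) / 8) × 50 = 358.5000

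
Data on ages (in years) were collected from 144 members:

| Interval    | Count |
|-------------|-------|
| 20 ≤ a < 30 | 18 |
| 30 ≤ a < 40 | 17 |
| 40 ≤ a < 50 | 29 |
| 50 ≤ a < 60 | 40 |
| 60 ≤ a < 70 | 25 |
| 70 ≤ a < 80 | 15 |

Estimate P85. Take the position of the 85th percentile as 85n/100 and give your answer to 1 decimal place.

67.4

Cumulative frequencies: 18, 35, 64, 104, 129, 144
n = 144; position = 85n/100 = 122.4.
This falls in the class 60 ≤ a < 70: L = 60, F = 104, f = 25, h = 10.
85th percentile ≈ 60 + ((122.4 − 104) / 25) × 10 = 67.3600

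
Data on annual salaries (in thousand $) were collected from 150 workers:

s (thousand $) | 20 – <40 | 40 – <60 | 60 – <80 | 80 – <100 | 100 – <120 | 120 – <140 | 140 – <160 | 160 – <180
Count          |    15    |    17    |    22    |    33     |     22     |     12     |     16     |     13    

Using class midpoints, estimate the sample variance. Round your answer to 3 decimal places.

Midpoints: 30, 50, 70, 90, 110, 130, 150, 170
n = 150, Σfm = 14400, mean = 96.0000
Σfm² = 1635800
Σf(m − x̄)² = Σfm² − (Σfm)²/n = 1635800 − 14400²/150 = 253400.0000
Sample variance = 253400.0000 / 149 = 1700.6711

1700.671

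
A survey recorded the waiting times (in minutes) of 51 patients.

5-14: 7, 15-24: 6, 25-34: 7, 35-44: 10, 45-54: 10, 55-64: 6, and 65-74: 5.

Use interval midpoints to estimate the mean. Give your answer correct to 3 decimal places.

Midpoints: 9.5, 19.5, 29.5, 39.5, 49.5, 59.5, 69.5
Σfm = 7×9.5 + 6×19.5 + 7×29.5 + 10×39.5 + 10×49.5 + 6×59.5 + 5×69.5 = 1984.5
n = Σf = 51
Mean = 1984.5 / 51 = 38.9118

38.912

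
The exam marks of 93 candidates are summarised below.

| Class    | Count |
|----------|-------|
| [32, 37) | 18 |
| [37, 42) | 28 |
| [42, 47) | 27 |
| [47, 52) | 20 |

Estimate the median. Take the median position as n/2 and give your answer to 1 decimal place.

42.1

Cumulative frequencies: 18, 46, 73, 93
n = 93; position = n/2 = 46.5.
This falls in the class [42, 47): L = 42, F = 46, f = 27, h = 5.
Median ≈ 42 + ((46.5 − 46) / 27) × 5 = 42.0926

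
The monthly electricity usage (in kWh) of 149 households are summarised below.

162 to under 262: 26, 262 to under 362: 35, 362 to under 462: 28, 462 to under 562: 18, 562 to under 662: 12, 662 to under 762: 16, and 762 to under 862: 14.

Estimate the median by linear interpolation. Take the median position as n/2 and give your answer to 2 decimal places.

Cumulative frequencies: 26, 61, 89, 107, 119, 135, 149
n = 149; position = n/2 = 74.5.
This falls in the class 362 to under 462: L = 362, F = 61, f = 28, h = 100.
Median ≈ 362 + ((74.5 − 61) / 28) × 100 = 410.2143

410.21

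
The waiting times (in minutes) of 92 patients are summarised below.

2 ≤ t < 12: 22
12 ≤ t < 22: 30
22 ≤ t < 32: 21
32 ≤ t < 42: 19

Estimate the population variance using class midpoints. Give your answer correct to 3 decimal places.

Midpoints: 7, 17, 27, 37
n = 92, Σfm = 1934, mean = 21.0217
Σfm² = 51068
Σf(m − x̄)² = Σfm² − (Σfm)²/n = 51068 − 1934²/92 = 10411.9565
Population variance = 10411.9565 / 92 = 113.1734

113.173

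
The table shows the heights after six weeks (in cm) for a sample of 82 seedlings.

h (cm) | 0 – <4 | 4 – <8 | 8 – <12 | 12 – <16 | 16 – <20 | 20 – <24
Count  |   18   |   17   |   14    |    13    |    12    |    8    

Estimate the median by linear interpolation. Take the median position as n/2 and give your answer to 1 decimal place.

Cumulative frequencies: 18, 35, 49, 62, 74, 82
n = 82; position = n/2 = 41.
This falls in the class 8 – <12: L = 8, F = 35, f = 14, h = 4.
Median ≈ 8 + ((41 − 35) / 14) × 4 = 9.7143

9.7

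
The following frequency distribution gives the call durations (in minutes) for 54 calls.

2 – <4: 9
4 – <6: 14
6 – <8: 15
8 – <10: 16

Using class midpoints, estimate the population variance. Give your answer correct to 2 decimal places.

4.54

Midpoints: 3, 5, 7, 9
n = 54, Σfm = 346, mean = 6.4074
Σfm² = 2462
Σf(m − x̄)² = Σfm² − (Σfm)²/n = 2462 − 346²/54 = 245.0370
Population variance = 245.0370 / 54 = 4.5377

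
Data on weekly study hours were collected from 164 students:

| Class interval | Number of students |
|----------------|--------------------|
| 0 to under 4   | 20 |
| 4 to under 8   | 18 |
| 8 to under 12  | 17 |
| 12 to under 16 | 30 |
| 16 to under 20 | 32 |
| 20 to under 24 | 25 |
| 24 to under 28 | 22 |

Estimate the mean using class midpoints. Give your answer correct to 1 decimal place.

Midpoints: 2, 6, 10, 14, 18, 22, 26
Σfm = 20×2 + 18×6 + 17×10 + 30×14 + 32×18 + 25×22 + 22×26 = 2436
n = Σf = 164
Mean = 2436 / 164 = 14.8537

14.9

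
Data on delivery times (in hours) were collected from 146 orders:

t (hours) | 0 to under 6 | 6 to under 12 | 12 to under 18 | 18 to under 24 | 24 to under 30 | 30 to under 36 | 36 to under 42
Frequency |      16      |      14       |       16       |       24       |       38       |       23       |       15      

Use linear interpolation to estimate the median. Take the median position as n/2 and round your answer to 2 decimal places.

Cumulative frequencies: 16, 30, 46, 70, 108, 131, 146
n = 146; position = n/2 = 73.
This falls in the class 24 to under 30: L = 24, F = 70, f = 38, h = 6.
Median ≈ 24 + ((73 − 70) / 38) × 6 = 24.4737

24.47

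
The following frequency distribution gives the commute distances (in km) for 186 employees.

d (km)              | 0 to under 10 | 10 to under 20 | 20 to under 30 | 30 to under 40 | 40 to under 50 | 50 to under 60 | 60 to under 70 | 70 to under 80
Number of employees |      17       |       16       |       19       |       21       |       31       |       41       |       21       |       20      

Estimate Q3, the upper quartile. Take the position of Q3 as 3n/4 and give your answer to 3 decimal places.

58.659

Cumulative frequencies: 17, 33, 52, 73, 104, 145, 166, 186
n = 186; position = 3n/4 = 139.5.
This falls in the class 50 to under 60: L = 50, F = 104, f = 41, h = 10.
Upper quartile ≈ 50 + ((139.5 − 104) / 41) × 10 = 58.6585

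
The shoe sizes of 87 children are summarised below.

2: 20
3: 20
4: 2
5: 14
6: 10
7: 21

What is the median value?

5

Cumulative frequencies: 20, 40, 42, 56, 66, 87
n = 87, so the median is the value in position (n+1)/2 = 44.
Position 44 falls at value 5.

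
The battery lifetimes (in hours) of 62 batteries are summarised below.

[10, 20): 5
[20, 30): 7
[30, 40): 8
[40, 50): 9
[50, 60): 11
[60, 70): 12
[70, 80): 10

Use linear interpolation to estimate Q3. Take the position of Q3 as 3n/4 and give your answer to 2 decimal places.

65.42

Cumulative frequencies: 5, 12, 20, 29, 40, 52, 62
n = 62; position = 3n/4 = 46.5.
This falls in the class [60, 70): L = 60, F = 40, f = 12, h = 10.
Upper quartile ≈ 60 + ((46.5 − 40) / 12) × 10 = 65.4167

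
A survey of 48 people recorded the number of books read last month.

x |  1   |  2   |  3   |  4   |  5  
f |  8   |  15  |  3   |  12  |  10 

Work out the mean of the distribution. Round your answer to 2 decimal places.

Values: 1, 2, 3, 4, 5
Σfx = 8×1 + 15×2 + 3×3 + 12×4 + 10×5 = 145
n = Σf = 48
Mean = 145 / 48 = 3.0208

3.02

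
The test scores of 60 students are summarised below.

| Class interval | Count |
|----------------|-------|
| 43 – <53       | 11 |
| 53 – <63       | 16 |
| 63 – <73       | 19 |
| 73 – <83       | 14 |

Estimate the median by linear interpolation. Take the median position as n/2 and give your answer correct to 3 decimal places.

64.579

Cumulative frequencies: 11, 27, 46, 60
n = 60; position = n/2 = 30.
This falls in the class 63 – <73: L = 63, F = 27, f = 19, h = 10.
Median ≈ 63 + ((30 − 27) / 19) × 10 = 64.5789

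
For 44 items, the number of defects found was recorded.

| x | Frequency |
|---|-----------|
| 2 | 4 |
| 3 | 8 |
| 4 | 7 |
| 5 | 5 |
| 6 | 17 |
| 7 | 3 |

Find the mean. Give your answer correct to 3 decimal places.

Values: 2, 3, 4, 5, 6, 7
Σfx = 4×2 + 8×3 + 7×4 + 5×5 + 17×6 + 3×7 = 208
n = Σf = 44
Mean = 208 / 44 = 4.7273

4.727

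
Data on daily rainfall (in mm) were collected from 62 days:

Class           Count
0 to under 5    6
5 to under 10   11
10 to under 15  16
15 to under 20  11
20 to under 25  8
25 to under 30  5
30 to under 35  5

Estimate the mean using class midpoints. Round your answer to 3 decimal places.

15.645

Midpoints: 2.5, 7.5, 12.5, 17.5, 22.5, 27.5, 32.5
Σfm = 6×2.5 + 11×7.5 + 16×12.5 + 11×17.5 + 8×22.5 + 5×27.5 + 5×32.5 = 970
n = Σf = 62
Mean = 970 / 62 = 15.6452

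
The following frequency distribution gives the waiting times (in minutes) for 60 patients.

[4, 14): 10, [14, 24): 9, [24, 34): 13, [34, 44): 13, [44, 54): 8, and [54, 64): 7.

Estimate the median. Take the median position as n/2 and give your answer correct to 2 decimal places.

32.46

Cumulative frequencies: 10, 19, 32, 45, 53, 60
n = 60; position = n/2 = 30.
This falls in the class [24, 34): L = 24, F = 19, f = 13, h = 10.
Median ≈ 24 + ((30 − 19) / 13) × 10 = 32.4615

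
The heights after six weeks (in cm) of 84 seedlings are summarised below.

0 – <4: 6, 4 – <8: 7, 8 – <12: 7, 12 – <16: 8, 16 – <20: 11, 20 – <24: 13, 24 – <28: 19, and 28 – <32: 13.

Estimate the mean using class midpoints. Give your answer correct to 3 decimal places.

Midpoints: 2, 6, 10, 14, 18, 22, 26, 30
Σfm = 6×2 + 7×6 + 7×10 + 8×14 + 11×18 + 13×22 + 19×26 + 13×30 = 1604
n = Σf = 84
Mean = 1604 / 84 = 19.0952

19.095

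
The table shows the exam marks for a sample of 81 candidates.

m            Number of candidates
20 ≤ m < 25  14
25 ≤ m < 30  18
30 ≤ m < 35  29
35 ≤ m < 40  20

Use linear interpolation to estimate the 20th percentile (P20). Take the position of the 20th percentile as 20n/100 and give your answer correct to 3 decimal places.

25.611

Cumulative frequencies: 14, 32, 61, 81
n = 81; position = 20n/100 = 16.2.
This falls in the class 25 ≤ m < 30: L = 25, F = 14, f = 18, h = 5.
20th percentile ≈ 25 + ((16.2 − 14) / 18) × 5 = 25.6111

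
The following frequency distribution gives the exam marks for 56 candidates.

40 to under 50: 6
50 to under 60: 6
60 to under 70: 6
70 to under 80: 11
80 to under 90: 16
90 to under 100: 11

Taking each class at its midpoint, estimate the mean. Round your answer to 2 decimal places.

75.36

Midpoints: 45, 55, 65, 75, 85, 95
Σfm = 6×45 + 6×55 + 6×65 + 11×75 + 16×85 + 11×95 = 4220
n = Σf = 56
Mean = 4220 / 56 = 75.3571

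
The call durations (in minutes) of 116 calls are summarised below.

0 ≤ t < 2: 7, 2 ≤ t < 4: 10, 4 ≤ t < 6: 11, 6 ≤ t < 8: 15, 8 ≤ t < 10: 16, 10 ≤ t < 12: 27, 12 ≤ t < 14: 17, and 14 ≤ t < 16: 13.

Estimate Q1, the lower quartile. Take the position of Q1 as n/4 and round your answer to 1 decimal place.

6.1

Cumulative frequencies: 7, 17, 28, 43, 59, 86, 103, 116
n = 116; position = n/4 = 29.
This falls in the class 6 ≤ t < 8: L = 6, F = 28, f = 15, h = 2.
Lower quartile ≈ 6 + ((29 − 28) / 15) × 2 = 6.1333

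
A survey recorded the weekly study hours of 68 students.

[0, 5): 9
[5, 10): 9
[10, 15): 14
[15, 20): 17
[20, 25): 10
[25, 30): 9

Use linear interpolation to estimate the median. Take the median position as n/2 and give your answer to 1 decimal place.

15.6

Cumulative frequencies: 9, 18, 32, 49, 59, 68
n = 68; position = n/2 = 34.
This falls in the class [15, 20): L = 15, F = 32, f = 17, h = 5.
Median ≈ 15 + ((34 − 32) / 17) × 5 = 15.5882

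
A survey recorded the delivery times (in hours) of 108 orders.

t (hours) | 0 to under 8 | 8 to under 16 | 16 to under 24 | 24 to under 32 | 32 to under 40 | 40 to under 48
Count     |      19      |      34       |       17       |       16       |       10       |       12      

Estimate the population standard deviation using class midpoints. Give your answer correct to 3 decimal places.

12.742

Midpoints: 4, 12, 20, 28, 36, 44
n = 108, Σfm = 2160, mean = 20.0000
Σfm² = 60736
Σf(m − x̄)² = Σfm² − (Σfm)²/n = 60736 − 2160²/108 = 17536.0000
Population variance = 17536.0000 / 108 = 162.3704
Standard deviation = √162.3704 = 12.7425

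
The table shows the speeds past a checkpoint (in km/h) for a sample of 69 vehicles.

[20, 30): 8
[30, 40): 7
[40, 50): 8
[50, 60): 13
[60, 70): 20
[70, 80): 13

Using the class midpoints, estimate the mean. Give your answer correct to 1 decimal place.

55.0

Midpoints: 25, 35, 45, 55, 65, 75
Σfm = 8×25 + 7×35 + 8×45 + 13×55 + 20×65 + 13×75 = 3795
n = Σf = 69
Mean = 3795 / 69 = 55.0000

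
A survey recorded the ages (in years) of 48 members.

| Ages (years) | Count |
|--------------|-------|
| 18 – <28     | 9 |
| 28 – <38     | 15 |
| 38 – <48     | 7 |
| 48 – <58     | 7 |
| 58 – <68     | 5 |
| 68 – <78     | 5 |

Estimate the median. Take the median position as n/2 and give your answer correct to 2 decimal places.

38.00

Cumulative frequencies: 9, 24, 31, 38, 43, 48
n = 48; position = n/2 = 24.
This falls in the class 28 – <38: L = 28, F = 9, f = 15, h = 10.
Median ≈ 28 + ((24 − 9) / 15) × 10 = 38.0000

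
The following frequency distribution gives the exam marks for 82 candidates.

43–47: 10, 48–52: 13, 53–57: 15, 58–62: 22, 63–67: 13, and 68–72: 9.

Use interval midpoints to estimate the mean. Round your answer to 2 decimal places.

57.56

Midpoints: 45, 50, 55, 60, 65, 70
Σfm = 10×45 + 13×50 + 15×55 + 22×60 + 13×65 + 9×70 = 4720
n = Σf = 82
Mean = 4720 / 82 = 57.5610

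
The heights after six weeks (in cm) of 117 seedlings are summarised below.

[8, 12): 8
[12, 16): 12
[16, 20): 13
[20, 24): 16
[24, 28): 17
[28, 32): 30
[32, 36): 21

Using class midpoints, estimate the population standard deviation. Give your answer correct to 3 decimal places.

Midpoints: 10, 14, 18, 22, 26, 30, 34
n = 117, Σfm = 2890, mean = 24.7009
Σfm² = 77876
Σf(m − x̄)² = Σfm² − (Σfm)²/n = 77876 − 2890²/117 = 6490.5299
Population variance = 6490.5299 / 117 = 55.4746
Standard deviation = √55.4746 = 7.4481

7.448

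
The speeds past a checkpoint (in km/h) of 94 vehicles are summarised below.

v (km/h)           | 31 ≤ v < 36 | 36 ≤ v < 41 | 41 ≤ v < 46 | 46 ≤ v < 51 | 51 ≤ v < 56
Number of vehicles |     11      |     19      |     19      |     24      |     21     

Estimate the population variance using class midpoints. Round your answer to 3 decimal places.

Midpoints: 33.5, 38.5, 43.5, 48.5, 53.5
n = 94, Σfm = 4214, mean = 44.8298
Σfm² = 193021.5
Σf(m − x̄)² = Σfm² − (Σfm)²/n = 193021.5 − 4214²/94 = 4108.7766
Population variance = 4108.7766 / 94 = 43.7104

43.710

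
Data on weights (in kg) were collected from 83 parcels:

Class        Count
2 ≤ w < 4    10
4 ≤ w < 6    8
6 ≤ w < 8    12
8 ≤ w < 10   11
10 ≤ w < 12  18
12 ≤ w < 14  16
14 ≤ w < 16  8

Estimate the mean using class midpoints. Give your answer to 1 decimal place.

Midpoints: 3, 5, 7, 9, 11, 13, 15
Σfm = 10×3 + 8×5 + 12×7 + 11×9 + 18×11 + 16×13 + 8×15 = 779
n = Σf = 83
Mean = 779 / 83 = 9.3855

9.4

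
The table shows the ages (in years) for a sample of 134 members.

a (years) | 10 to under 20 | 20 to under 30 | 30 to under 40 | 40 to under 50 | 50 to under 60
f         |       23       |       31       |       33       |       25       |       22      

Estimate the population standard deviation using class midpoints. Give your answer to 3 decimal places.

Midpoints: 15, 25, 35, 45, 55
n = 134, Σfm = 4610, mean = 34.4030
Σfm² = 182150
Σf(m − x̄)² = Σfm² − (Σfm)²/n = 182150 − 4610²/134 = 23552.2388
Population variance = 23552.2388 / 134 = 175.7630
Standard deviation = √175.7630 = 13.2576

13.258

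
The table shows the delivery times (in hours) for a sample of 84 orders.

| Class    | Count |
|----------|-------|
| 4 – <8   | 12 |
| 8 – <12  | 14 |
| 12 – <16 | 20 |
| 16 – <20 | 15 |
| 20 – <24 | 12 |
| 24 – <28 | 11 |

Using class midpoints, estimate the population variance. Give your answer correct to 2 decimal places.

40.05

Midpoints: 6, 10, 14, 18, 22, 26
n = 84, Σfm = 1312, mean = 15.6190
Σfm² = 23856
Σf(m − x̄)² = Σfm² − (Σfm)²/n = 23856 − 1312²/84 = 3363.8095
Population variance = 3363.8095 / 84 = 40.0454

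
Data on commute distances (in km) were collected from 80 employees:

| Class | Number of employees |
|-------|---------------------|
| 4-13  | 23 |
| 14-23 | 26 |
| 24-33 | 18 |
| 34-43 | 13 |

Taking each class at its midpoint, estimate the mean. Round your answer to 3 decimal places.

Midpoints: 8.5, 18.5, 28.5, 38.5
Σfm = 23×8.5 + 26×18.5 + 18×28.5 + 13×38.5 = 1690
n = Σf = 80
Mean = 1690 / 80 = 21.1250

21.125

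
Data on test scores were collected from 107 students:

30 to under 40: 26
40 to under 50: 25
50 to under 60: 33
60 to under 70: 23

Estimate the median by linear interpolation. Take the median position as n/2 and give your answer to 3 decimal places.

Cumulative frequencies: 26, 51, 84, 107
n = 107; position = n/2 = 53.5.
This falls in the class 50 to under 60: L = 50, F = 51, f = 33, h = 10.
Median ≈ 50 + ((53.5 − 51) / 33) × 10 = 50.7576

50.758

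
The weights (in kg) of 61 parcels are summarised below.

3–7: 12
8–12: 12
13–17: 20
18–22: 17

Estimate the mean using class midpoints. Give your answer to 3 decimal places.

13.443

Midpoints: 5, 10, 15, 20
Σfm = 12×5 + 12×10 + 20×15 + 17×20 = 820
n = Σf = 61
Mean = 820 / 61 = 13.4426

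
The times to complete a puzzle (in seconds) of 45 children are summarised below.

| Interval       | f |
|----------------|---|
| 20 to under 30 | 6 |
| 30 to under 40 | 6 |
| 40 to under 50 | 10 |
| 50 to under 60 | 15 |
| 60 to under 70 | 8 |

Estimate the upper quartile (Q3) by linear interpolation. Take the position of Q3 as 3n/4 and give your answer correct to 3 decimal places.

57.833

Cumulative frequencies: 6, 12, 22, 37, 45
n = 45; position = 3n/4 = 33.75.
This falls in the class 50 to under 60: L = 50, F = 22, f = 15, h = 10.
Upper quartile ≈ 50 + ((33.75 − 22) / 15) × 10 = 57.8333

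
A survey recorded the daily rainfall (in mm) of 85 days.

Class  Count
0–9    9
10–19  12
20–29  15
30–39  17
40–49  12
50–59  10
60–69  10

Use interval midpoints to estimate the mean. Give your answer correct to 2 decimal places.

Midpoints: 4.5, 14.5, 24.5, 34.5, 44.5, 54.5, 64.5
Σfm = 9×4.5 + 12×14.5 + 15×24.5 + 17×34.5 + 12×44.5 + 10×54.5 + 10×64.5 = 2892.5
n = Σf = 85
Mean = 2892.5 / 85 = 34.0294

34.03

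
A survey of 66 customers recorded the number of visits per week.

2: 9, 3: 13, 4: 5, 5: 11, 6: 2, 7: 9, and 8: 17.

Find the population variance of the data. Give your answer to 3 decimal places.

Values: 2, 3, 4, 5, 6, 7, 8
n = 66, Σfx = 343, mean = 5.1970
Σfx² = 2109
Σf(x − x̄)² = Σfx² − (Σfx)²/n = 2109 − 343²/66 = 326.4394
Population variance = 326.4394 / 66 = 4.9461

4.946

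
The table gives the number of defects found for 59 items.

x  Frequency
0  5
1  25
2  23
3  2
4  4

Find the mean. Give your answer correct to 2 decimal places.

1.58

Values: 0, 1, 2, 3, 4
Σfx = 5×0 + 25×1 + 23×2 + 2×3 + 4×4 = 93
n = Σf = 59
Mean = 93 / 59 = 1.5763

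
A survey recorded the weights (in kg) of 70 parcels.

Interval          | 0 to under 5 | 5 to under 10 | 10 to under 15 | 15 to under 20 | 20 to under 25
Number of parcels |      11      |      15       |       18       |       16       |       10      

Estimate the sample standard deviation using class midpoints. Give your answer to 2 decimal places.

Midpoints: 2.5, 7.5, 12.5, 17.5, 22.5
n = 70, Σfm = 870, mean = 12.4286
Σfm² = 13687.5
Σf(m − x̄)² = Σfm² − (Σfm)²/n = 13687.5 − 870²/70 = 2874.6429
Sample variance = 2874.6429 / 69 = 41.6615
Standard deviation = √41.6615 = 6.4546

6.45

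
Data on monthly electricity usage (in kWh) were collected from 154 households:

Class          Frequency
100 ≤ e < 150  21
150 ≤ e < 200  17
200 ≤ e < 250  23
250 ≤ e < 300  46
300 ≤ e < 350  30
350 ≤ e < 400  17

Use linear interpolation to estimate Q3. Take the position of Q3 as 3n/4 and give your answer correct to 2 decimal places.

314.17

Cumulative frequencies: 21, 38, 61, 107, 137, 154
n = 154; position = 3n/4 = 115.5.
This falls in the class 300 ≤ e < 350: L = 300, F = 107, f = 30, h = 50.
Upper quartile ≈ 300 + ((115.5 − 107) / 30) × 50 = 314.1667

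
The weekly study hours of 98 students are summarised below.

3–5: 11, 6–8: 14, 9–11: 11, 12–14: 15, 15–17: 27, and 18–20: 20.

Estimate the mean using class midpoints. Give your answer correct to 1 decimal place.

12.8

Midpoints: 4, 7, 10, 13, 16, 19
Σfm = 11×4 + 14×7 + 11×10 + 15×13 + 27×16 + 20×19 = 1259
n = Σf = 98
Mean = 1259 / 98 = 12.8469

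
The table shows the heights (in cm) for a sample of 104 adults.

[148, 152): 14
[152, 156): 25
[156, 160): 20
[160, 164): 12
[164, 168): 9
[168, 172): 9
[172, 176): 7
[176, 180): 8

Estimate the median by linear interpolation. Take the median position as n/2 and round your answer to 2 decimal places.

Cumulative frequencies: 14, 39, 59, 71, 80, 89, 96, 104
n = 104; position = n/2 = 52.
This falls in the class [156, 160): L = 156, F = 39, f = 20, h = 4.
Median ≈ 156 + ((52 − 39) / 20) × 4 = 158.6000

158.60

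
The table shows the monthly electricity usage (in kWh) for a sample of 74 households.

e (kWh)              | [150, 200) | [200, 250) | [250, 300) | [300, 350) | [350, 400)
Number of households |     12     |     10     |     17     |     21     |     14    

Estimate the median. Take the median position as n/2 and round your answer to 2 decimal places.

294.12

Cumulative frequencies: 12, 22, 39, 60, 74
n = 74; position = n/2 = 37.
This falls in the class [250, 300): L = 250, F = 22, f = 17, h = 50.
Median ≈ 250 + ((37 − 22) / 17) × 50 = 294.1176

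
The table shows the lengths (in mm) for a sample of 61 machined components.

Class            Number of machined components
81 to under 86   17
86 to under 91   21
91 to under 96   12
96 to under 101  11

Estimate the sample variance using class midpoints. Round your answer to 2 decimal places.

28.44

Midpoints: 83.5, 88.5, 93.5, 98.5
n = 61, Σfm = 5483.5, mean = 89.8934
Σfm² = 494637.25
Σf(m − x̄)² = Σfm² − (Σfm)²/n = 494637.25 − 5483.5²/61 = 1706.5574
Sample variance = 1706.5574 / 60 = 28.4426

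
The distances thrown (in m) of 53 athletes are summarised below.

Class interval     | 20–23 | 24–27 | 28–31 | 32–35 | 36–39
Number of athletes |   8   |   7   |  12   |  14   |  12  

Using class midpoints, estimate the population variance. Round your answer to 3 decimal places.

Midpoints: 21.5, 25.5, 29.5, 33.5, 37.5
n = 53, Σfm = 1623.5, mean = 30.6321
Σfm² = 51279.25
Σf(m − x̄)² = Σfm² − (Σfm)²/n = 51279.25 − 1623.5²/53 = 1548.0755
Population variance = 1548.0755 / 53 = 29.2090

29.209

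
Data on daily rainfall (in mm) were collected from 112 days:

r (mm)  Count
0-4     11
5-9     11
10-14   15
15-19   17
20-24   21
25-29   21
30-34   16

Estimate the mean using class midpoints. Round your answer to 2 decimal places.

18.83

Midpoints: 2, 7, 12, 17, 22, 27, 32
Σfm = 11×2 + 11×7 + 15×12 + 17×17 + 21×22 + 21×27 + 16×32 = 2109
n = Σf = 112
Mean = 2109 / 112 = 18.8304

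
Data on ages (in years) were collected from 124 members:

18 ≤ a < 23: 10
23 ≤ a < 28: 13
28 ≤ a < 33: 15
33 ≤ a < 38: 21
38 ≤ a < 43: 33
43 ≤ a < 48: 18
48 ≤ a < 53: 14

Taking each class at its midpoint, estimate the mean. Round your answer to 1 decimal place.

37.1

Midpoints: 20.5, 25.5, 30.5, 35.5, 40.5, 45.5, 50.5
Σfm = 10×20.5 + 13×25.5 + 15×30.5 + 21×35.5 + 33×40.5 + 18×45.5 + 14×50.5 = 4602
n = Σf = 124
Mean = 4602 / 124 = 37.1129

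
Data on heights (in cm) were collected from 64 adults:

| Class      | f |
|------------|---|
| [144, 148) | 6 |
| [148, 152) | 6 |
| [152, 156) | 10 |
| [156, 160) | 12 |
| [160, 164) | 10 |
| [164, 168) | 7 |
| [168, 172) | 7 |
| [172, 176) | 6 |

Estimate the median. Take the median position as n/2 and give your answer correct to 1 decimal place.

Cumulative frequencies: 6, 12, 22, 34, 44, 51, 58, 64
n = 64; position = n/2 = 32.
This falls in the class [156, 160): L = 156, F = 22, f = 12, h = 4.
Median ≈ 156 + ((32 − 22) / 12) × 4 = 159.3333

159.3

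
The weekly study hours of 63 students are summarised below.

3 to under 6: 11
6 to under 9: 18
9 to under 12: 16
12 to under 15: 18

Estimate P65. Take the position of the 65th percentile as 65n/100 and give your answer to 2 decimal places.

11.24

Cumulative frequencies: 11, 29, 45, 63
n = 63; position = 65n/100 = 40.95.
This falls in the class 9 to under 12: L = 9, F = 29, f = 16, h = 3.
65th percentile ≈ 9 + ((40.95 − 29) / 16) × 3 = 11.2406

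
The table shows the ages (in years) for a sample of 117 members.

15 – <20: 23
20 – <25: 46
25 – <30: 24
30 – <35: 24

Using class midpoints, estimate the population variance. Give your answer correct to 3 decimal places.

26.171

Midpoints: 17.5, 22.5, 27.5, 32.5
n = 117, Σfm = 2877.5, mean = 24.5940
Σfm² = 73831.25
Σf(m − x̄)² = Σfm² − (Σfm)²/n = 73831.25 − 2877.5²/117 = 3061.9658
Population variance = 3061.9658 / 117 = 26.1706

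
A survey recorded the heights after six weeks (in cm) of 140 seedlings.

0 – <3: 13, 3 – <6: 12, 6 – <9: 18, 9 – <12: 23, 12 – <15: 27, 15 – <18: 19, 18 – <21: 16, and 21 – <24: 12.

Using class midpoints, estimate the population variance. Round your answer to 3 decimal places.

37.047

Midpoints: 1.5, 4.5, 7.5, 10.5, 13.5, 16.5, 19.5, 22.5
n = 140, Σfm = 1710, mean = 12.2143
Σfm² = 26073
Σf(m − x̄)² = Σfm² − (Σfm)²/n = 26073 − 1710²/140 = 5186.5714
Population variance = 5186.5714 / 140 = 37.0469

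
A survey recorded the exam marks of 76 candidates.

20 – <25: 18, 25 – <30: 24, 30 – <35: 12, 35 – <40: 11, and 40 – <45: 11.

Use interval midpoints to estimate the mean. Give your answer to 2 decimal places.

30.72

Midpoints: 22.5, 27.5, 32.5, 37.5, 42.5
Σfm = 18×22.5 + 24×27.5 + 12×32.5 + 11×37.5 + 11×42.5 = 2335
n = Σf = 76
Mean = 2335 / 76 = 30.7237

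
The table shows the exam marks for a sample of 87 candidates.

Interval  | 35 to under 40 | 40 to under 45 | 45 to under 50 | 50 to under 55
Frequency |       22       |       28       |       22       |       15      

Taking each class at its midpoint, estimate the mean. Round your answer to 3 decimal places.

Midpoints: 37.5, 42.5, 47.5, 52.5
Σfm = 22×37.5 + 28×42.5 + 22×47.5 + 15×52.5 = 3847.5
n = Σf = 87
Mean = 3847.5 / 87 = 44.2241

44.224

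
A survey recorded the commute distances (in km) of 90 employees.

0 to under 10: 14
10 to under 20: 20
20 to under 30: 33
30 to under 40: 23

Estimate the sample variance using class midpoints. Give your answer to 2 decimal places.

Midpoints: 5, 15, 25, 35
n = 90, Σfm = 2000, mean = 22.2222
Σfm² = 53650
Σf(m − x̄)² = Σfm² − (Σfm)²/n = 53650 − 2000²/90 = 9205.5556
Sample variance = 9205.5556 / 89 = 103.4332

103.43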